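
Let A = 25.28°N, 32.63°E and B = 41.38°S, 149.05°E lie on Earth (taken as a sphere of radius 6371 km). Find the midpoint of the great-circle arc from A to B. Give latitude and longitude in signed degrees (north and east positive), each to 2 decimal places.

-14.87°, 82.31°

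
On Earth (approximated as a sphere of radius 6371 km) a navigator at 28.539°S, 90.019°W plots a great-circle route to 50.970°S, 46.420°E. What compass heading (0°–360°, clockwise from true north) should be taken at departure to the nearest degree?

154°

With φ₁ = -0.4981, φ₂ = -0.8896, Δλ = 2.3813 rad, the forward-azimuth formula gives
θ = atan2( sin Δλ cos φ₂ , cos φ₁ sin φ₂ − sin φ₁ cos φ₂ cos Δλ ) = atan2(0.4340, -0.9004) = 154.27°.
So the initial bearing is 154°.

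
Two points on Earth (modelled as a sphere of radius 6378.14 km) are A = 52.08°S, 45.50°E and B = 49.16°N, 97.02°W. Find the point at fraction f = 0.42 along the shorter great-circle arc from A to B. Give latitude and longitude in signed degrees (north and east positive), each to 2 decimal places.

The central angle between A and B is δ = 2.7281 rad.
With f = 0.42, the slerp weights are sin((1−f)δ)/sin δ = 2.4888 and sin(fδ)/sin δ = 2.2675.
Weighted sum of the unit vectors: (2.4888)·(0.4308,0.4383,-0.7889) + (2.2675)·(-0.0799,-0.6490,0.7565) = (0.8908, -0.3808, -0.2478).
Converting back: φ = atan2(z, √(x²+y²)) = -14.35°, λ = atan2(y, x) = -23.15°.

-14.35°, -23.15°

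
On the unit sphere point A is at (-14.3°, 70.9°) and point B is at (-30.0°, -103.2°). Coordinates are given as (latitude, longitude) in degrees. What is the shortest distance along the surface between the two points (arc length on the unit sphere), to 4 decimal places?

In radians: φ₁ = -0.2496, φ₂ = -0.5236, Δλ = -174.100° = -3.0386 rad.
cos c = sin φ₁ sin φ₂ + cos φ₁ cos φ₂ cos Δλ = (-0.2470)(-0.5000) + (0.9690)(0.8660)(-0.9947) = -0.71125,
so c = arccos(-0.71125) = 2.36207 rad.
On the unit sphere the arc length equals the central angle: 2.3621.

2.3621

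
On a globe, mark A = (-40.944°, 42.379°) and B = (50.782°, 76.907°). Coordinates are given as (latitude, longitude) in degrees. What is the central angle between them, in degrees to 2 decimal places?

Let φ₁ = -0.7146 rad, φ₂ = 0.8863 rad, and Δλ = 0.6026 rad.
Haversine: a = sin²(Δφ/2) + cos φ₁ cos φ₂ sin²(Δλ/2) = 0.5151 + (0.7554)(0.6323)(0.0881) = 0.55712.
Central angle c = 2·arcsin(√a) = 1.68529 rad.
So the angular separation is 96.56°.

96.56°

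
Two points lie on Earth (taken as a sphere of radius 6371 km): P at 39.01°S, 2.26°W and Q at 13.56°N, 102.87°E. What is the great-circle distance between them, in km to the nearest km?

12250 km

In radians: φ₁ = -0.6809, φ₂ = 0.2367, Δλ = 105.130° = 1.8349 rad.
cos c = sin φ₁ sin φ₂ + cos φ₁ cos φ₂ cos Δλ = (-0.6295)(0.2345) + (0.7770)(0.9721)(-0.2610) = -0.34475,
so c = arccos(-0.34475) = 1.92276 rad.
Distance = R·c = 6371 × 1.9228 ≈ 12250 km.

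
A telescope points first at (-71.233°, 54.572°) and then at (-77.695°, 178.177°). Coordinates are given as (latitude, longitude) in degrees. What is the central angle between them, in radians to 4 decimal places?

In radians: φ₁ = -1.2433, φ₂ = -1.3560, Δλ = 123.605° = 2.1573 rad.
cos c = sin φ₁ sin φ₂ + cos φ₁ cos φ₂ cos Δλ = (-0.9468)(-0.9770) + (0.3217)(0.2131)(-0.5535) = 0.88714,
so c = arccos(0.88714) = 0.47970 rad.
So the angular separation is 0.4797 rad.

0.4797 rad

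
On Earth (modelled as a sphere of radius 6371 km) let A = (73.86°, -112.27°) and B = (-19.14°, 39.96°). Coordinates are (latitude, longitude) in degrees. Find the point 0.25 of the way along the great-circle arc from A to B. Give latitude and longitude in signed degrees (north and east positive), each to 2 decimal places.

71.12°, 11.42°

Central angle δ = 2.1500 rad. Interpolating on the sphere with fraction f = 0.25:
P = [sin((1−f)δ)·A + sin(fδ)·B] / sin δ = 1.1938·A + 0.6117·B in Cartesian coordinates,
giving P = (0.3172, 0.0641, 0.9462), i.e. latitude 71.12°, longitude 11.42°.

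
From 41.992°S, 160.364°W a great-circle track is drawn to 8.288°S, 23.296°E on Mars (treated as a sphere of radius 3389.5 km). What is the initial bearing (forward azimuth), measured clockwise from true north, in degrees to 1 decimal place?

184.7°

Δλ = -176.340° = -3.0777 rad.
y = sin Δλ · cos φ₂ = (-0.0638)(0.9896) = -0.0632
x = cos φ₁ sin φ₂ − sin φ₁ cos φ₂ cos Δλ = (0.7432)(-0.1441) − (-0.6690)(0.9896)(-0.9980) = -0.7678
θ = atan2(y, x) = -175.30°; adding 360° gives 184.7°.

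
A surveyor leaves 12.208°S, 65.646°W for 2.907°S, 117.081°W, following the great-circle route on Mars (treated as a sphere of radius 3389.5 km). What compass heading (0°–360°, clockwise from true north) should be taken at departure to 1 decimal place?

With φ₁ = -0.2131, φ₂ = -0.0507, Δλ = -0.8977 rad, the forward-azimuth formula gives
θ = atan2( sin Δλ cos φ₂ , cos φ₁ sin φ₂ − sin φ₁ cos φ₂ cos Δλ ) = atan2(-0.7809, 0.0821) = -84.00°.
Adding 360° brings this into [0°, 360°): 276.0°.

276.0°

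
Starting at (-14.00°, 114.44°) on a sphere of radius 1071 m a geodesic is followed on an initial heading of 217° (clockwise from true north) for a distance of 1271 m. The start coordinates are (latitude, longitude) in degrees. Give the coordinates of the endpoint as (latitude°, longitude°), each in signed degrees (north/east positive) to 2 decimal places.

-54.01°, 42.73°

Angular distance δ = d/R = 1271/1071 = 1.18674 rad; initial bearing θ = 3.7874 rad.
sin φ₂ = sin φ₁ cos δ + cos φ₁ sin δ cos θ = (-0.2419)(0.3747) + (0.9703)(0.9272)(-0.7986) = -0.8091, so φ₂ = -54.01°.
Δλ = atan2(sin θ sin δ cos φ₁, cos δ − sin φ₁ sin φ₂) = atan2(-0.5414, 0.1789) = -71.710°.
λ₂ = 114.440° − 71.710° = 42.73°.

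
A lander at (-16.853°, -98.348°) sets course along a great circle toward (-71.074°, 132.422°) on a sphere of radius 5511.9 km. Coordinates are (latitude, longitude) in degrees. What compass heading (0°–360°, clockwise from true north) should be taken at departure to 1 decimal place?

194.6°

With φ₁ = -0.2941, φ₂ = -1.2405, Δλ = -2.2555 rad, the forward-azimuth formula gives
θ = atan2( sin Δλ cos φ₂ , cos φ₁ sin φ₂ − sin φ₁ cos φ₂ cos Δλ ) = atan2(-0.2512, -0.9648) = -165.40°.
Adding 360° brings this into [0°, 360°): 194.6°.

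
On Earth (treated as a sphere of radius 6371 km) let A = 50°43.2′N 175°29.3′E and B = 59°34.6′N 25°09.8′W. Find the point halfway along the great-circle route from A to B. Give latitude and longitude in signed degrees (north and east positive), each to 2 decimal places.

81.68°, -136.24°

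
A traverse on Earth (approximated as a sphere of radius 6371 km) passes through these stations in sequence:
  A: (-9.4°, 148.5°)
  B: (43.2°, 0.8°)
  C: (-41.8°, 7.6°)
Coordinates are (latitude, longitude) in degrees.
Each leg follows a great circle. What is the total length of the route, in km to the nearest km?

24602 km

Leg A→B: central angle 2.3742 rad, distance 15125.8 km.
Leg B→C: central angle 1.4874 rad, distance 9476.0 km.
Total: 15125.8 + 9476.0 ≈ 24602 km.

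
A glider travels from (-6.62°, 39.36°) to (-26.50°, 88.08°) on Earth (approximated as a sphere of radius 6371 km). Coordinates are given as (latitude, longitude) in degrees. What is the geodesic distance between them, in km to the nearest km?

5600 km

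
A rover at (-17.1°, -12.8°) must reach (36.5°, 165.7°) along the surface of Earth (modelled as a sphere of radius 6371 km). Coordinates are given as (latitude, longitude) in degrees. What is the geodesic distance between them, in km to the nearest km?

17853 km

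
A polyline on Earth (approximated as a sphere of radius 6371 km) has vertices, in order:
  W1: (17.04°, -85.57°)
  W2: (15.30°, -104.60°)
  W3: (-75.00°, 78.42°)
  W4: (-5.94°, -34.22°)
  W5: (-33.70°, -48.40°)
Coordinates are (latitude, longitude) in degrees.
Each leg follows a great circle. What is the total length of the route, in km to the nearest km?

28833 km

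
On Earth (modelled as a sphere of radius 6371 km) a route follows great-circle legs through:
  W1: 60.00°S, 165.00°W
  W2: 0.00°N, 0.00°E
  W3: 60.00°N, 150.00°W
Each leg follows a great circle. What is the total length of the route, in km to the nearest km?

26079 km

Leg W1→W2: central angle 2.0748 rad, distance 13218.8 km.
Leg W2→W3: central angle 2.0186 rad, distance 12860.7 km.
Total: 13218.8 + 12860.7 ≈ 26079 km.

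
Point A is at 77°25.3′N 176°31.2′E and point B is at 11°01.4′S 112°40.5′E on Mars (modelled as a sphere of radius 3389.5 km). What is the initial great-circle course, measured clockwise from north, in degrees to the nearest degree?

242°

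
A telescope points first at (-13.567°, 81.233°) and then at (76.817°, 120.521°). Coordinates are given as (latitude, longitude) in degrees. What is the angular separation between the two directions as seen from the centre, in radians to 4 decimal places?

In radians: φ₁ = -0.2368, φ₂ = 1.3407, Δλ = 39.288° = 0.6857 rad.
Haversine: a = sin²(Δφ/2) + cos φ₁ cos φ₂ sin²(Δλ/2) = 0.5034 + (0.9721)(0.2281)(0.1130) = 0.52841.
Central angle c = 2·arcsin(√a) = 1.62764 rad.
So the angular separation is 1.6276 rad.

1.6276 rad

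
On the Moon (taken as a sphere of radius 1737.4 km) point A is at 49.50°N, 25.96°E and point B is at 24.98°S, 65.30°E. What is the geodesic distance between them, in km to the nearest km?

2495 km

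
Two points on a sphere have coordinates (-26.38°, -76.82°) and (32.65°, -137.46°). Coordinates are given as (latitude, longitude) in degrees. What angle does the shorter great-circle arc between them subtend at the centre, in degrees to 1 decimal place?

Let φ₁ = -0.4604 rad, φ₂ = 0.5699 rad, and Δλ = -1.0584 rad.
Haversine: a = sin²(Δφ/2) + cos φ₁ cos φ₂ sin²(Δλ/2) = 0.2427 + (0.8959)(0.8420)(0.2549) = 0.43494.
Central angle c = 2·arcsin(√a) = 1.44031 rad.
So the angular separation is 82.5°.

82.5°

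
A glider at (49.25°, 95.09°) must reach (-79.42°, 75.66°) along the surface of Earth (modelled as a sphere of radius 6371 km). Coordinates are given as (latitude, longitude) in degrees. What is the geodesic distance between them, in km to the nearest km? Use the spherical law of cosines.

With latitudes φ₁ = 49.250°, φ₂ = -79.420° and longitude difference Δλ = -19.430°:
cos c = sin φ₁ sin φ₂ + cos φ₁ cos φ₂ cos Δλ = (0.7576)(-0.9830) + (0.6528)(0.1836)(0.9430) = -0.63166,
so c = arccos(-0.63166) = 2.25449 rad.
Distance = R·c = 6371 × 2.2545 ≈ 14363 km.

14363 km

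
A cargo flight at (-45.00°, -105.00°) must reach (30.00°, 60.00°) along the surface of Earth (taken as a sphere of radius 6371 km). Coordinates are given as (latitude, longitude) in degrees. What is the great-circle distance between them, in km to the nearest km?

17893 km

With latitudes φ₁ = -45.000°, φ₂ = 30.000° and longitude difference Δλ = 165.000°:
Haversine: a = sin²(Δφ/2) + cos φ₁ cos φ₂ sin²(Δλ/2) = 0.3706 + (0.7071)(0.8660)(0.9830) = 0.97253.
Central angle c = 2·arcsin(√a) = 2.80857 rad.
Distance = R·c = 6371 × 2.8086 ≈ 17893 km.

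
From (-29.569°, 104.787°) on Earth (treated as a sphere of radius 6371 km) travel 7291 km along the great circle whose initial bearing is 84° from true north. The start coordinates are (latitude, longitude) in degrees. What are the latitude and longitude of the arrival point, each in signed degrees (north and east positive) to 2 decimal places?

Angular distance δ = d/R = 7291/6371 = 1.14440 rad; initial bearing θ = 1.4661 rad.
sin φ₂ = sin φ₁ cos δ + cos φ₁ sin δ cos θ = (-0.4935)(0.4136) + (0.8698)(0.9105)(0.1045) = -0.1213, so φ₂ = -6.97°.
Δλ = atan2(sin θ sin δ cos φ₁, cos δ − sin φ₁ sin φ₂) = atan2(0.7875, 0.3537) = 65.813°.
λ₂ = 104.787° + 65.813° = 170.60°.

-6.97°, 170.60°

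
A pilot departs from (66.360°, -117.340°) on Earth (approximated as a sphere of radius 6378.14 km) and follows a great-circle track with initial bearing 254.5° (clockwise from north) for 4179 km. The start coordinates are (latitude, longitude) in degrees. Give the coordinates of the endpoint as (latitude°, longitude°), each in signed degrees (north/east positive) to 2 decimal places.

Angular distance δ = d/R = 4179/6378.14 = 0.65521 rad; initial bearing θ = 4.4419 rad.
sin φ₂ = sin φ₁ cos δ + cos φ₁ sin δ cos θ = (0.9161)(0.7929) + (0.4010)(0.6093)(-0.2672) = 0.6611, so φ₂ = 41.38°.
Δλ = atan2(sin θ sin δ cos φ₁, cos δ − sin φ₁ sin φ₂) = atan2(-0.2354, 0.1873) = -51.496°.
λ₂ = -117.340° − 51.496° = -168.84°.

41.38°, -168.84°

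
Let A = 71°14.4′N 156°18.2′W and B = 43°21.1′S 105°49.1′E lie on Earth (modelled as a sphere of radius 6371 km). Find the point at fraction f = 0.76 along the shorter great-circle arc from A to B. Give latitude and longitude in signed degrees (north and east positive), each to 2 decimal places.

-13.68°, 119.53°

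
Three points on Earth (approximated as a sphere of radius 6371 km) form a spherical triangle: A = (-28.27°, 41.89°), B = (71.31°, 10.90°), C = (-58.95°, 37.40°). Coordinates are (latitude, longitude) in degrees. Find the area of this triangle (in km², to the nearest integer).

10071890 km²

Side lengths (central angles): a = 2.2964, b = 0.5382, c = 1.7790 rad; semiperimeter s = 2.3068.
By l'Huilier's theorem, tan(E/4) = √[tan(s/2) tan((s−a)/2) tan((s−b)/2) tan((s−c)/2)], giving spherical excess E = 0.2481 rad.
Area = E·R² = 0.2481 × (6371)² ≈ 10071890 km².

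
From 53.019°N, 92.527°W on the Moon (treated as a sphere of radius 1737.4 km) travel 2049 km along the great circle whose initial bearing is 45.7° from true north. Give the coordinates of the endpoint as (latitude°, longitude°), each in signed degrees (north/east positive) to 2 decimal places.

Angular distance δ = d/R = 2049/1737.4 = 1.17935 rad; initial bearing θ = 0.7976 rad.
sin φ₂ = sin φ₁ cos δ + cos φ₁ sin δ cos θ = (0.7988)(0.3815) + (0.6016)(0.9244)(0.6984) = 0.6931, so φ₂ = 43.88°.
Δλ = atan2(sin θ sin δ cos φ₁, cos δ − sin φ₁ sin φ₂) = atan2(0.3980, -0.1722) = 113.395°.
λ₂ = -92.527° + 113.395° = 20.87°.

43.88°, 20.87°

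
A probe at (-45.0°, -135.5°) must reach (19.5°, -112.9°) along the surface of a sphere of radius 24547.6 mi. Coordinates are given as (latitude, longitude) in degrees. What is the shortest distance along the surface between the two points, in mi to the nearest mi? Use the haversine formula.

With latitudes φ₁ = -45.000°, φ₂ = 19.500° and longitude difference Δλ = 22.600°:
Haversine: a = sin²(Δφ/2) + cos φ₁ cos φ₂ sin²(Δλ/2) = 0.2847 + (0.7071)(0.9426)(0.0384) = 0.31034.
Central angle c = 2·arcsin(√a) = 1.18173 rad.
Distance = R·c = 24547.6 × 1.1817 ≈ 29009 mi.

29009 mi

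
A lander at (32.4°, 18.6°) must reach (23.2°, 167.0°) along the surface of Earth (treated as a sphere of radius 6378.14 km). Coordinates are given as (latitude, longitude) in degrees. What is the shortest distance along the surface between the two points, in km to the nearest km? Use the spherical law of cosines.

In radians: φ₁ = 0.5655, φ₂ = 0.4049, Δλ = 148.400° = 2.5901 rad.
cos c = sin φ₁ sin φ₂ + cos φ₁ cos φ₂ cos Δλ = (0.5358)(0.3939) + (0.8443)(0.9191)(-0.8517) = -0.44990,
so c = arccos(-0.44990) = 2.03745 rad.
Distance = R·c = 6378.14 × 2.0374 ≈ 12995 km.

12995 km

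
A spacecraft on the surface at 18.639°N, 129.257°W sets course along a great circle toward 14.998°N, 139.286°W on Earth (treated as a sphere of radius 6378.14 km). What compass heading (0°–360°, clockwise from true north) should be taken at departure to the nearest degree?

With φ₁ = 0.3253, φ₂ = 0.2618, Δλ = -0.1750 rad, the forward-azimuth formula gives
θ = atan2( sin Δλ cos φ₂ , cos φ₁ sin φ₂ − sin φ₁ cos φ₂ cos Δλ ) = atan2(-0.1682, -0.0588) = -109.26°.
Adding 360° brings this into [0°, 360°): 251°.

251°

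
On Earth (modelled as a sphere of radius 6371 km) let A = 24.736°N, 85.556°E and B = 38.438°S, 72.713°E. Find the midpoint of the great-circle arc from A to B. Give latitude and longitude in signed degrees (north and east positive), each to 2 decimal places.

The central angle between A and B is δ = 1.1224 rad.
With f = 0.5, the slerp weights are sin((1−f)δ)/sin δ = 0.5906 and sin(fδ)/sin δ = 0.5906.
Weighted sum of the unit vectors: (0.5906)·(0.0704,0.9055,0.4184) + (0.5906)·(0.2328,0.7479,-0.6217) = (0.1790, 0.9765, -0.1200).
Converting back: φ = atan2(z, √(x²+y²)) = -6.89°, λ = atan2(y, x) = 79.61°.

-6.89°, 79.61°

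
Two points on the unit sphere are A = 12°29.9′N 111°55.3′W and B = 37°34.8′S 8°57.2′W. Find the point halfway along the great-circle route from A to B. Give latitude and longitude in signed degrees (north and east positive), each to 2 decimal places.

The central angle between A and B is δ = 1.8814 rad.
With f = 0.5, the slerp weights are sin((1−f)δ)/sin δ = 0.8486 and sin(fδ)/sin δ = 0.8486.
Weighted sum of the unit vectors: (0.8486)·(-0.3645,-0.9057,0.2164) + (0.8486)·(0.7828,-0.1233,-0.6099) = (0.3550, -0.8732, -0.3339).
Converting back: φ = atan2(z, √(x²+y²)) = -19.50°, λ = atan2(y, x) = -67.88°.

-19.50°, -67.88°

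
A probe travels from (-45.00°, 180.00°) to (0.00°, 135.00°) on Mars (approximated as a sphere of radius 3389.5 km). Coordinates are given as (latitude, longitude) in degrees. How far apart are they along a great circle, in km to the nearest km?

3549 km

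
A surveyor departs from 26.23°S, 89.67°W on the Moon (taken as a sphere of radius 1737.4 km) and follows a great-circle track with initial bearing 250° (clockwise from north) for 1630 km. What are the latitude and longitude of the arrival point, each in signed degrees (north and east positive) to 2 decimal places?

-30.58°, -151.35°

Angular distance δ = d/R = 1630/1737.4 = 0.93818 rad; initial bearing θ = 4.3633 rad.
sin φ₂ = sin φ₁ cos δ + cos φ₁ sin δ cos θ = (-0.4420)(0.5913) + (0.8970)(0.8065)(-0.3420) = -0.5088, so φ₂ = -30.58°.
Δλ = atan2(sin θ sin δ cos φ₁, cos δ − sin φ₁ sin φ₂) = atan2(-0.6798, 0.3664) = -61.677°.
λ₂ = -89.670° − 61.677° = -151.35°.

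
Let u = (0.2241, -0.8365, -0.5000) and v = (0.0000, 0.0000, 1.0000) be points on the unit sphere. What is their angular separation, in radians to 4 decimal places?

u·v = -0.5000; |u| = 1.0000, |v| = 1.0000.
cos θ = (u·v)/(|u||v|) = -0.5000, so θ = 2.0944 rad.

2.0944 rad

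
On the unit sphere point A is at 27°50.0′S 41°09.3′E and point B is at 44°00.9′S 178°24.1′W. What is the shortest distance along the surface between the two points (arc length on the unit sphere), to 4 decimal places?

1.7375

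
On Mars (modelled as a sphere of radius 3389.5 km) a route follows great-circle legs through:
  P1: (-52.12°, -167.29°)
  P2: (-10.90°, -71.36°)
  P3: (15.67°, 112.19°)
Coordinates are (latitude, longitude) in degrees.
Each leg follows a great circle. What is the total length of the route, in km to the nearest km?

Leg P1→P2: central angle 1.4837 rad, distance 5029.1 km.
Leg P2→P3: central angle 3.0388 rad, distance 10300.0 km.
Total: 5029.1 + 10300.0 ≈ 15329 km.

15329 km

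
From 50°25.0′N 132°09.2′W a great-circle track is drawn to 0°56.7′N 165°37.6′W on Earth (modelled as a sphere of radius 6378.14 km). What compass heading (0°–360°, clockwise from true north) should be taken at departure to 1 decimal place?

221.1°

Δλ = -33.473° = -0.5842 rad.
y = sin Δλ · cos φ₂ = (-0.5515)(0.9999) = -0.5515
x = cos φ₁ sin φ₂ − sin φ₁ cos φ₂ cos Δλ = (0.6372)(0.0165) − (0.7707)(0.9999)(0.8341) = -0.6323
θ = atan2(y, x) = -138.90°; adding 360° gives 221.1°.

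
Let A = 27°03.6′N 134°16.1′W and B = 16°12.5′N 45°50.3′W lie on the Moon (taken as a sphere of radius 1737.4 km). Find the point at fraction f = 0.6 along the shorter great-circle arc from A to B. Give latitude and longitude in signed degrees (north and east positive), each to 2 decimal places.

Central angle δ = 1.4198 rad. Interpolating on the sphere with fraction f = 0.6:
P = [sin((1−f)δ)·A + sin(fδ)·B] / sin δ = 0.5441·A + 0.7612·B in Cartesian coordinates,
giving P = (0.1710, -0.8713, 0.4600), i.e. latitude 27.39°, longitude -78.89°.

27.39°, -78.89°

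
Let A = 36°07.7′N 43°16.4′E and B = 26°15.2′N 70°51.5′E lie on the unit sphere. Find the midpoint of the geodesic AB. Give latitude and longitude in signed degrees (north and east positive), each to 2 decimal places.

The central angle between A and B is δ = 0.4445 rad.
With f = 0.5, the slerp weights are sin((1−f)δ)/sin δ = 0.5126 and sin(fδ)/sin δ = 0.5126.
Weighted sum of the unit vectors: (0.5126)·(0.5881,0.5537,0.5896) + (0.5126)·(0.2941,0.8473,0.4423) = (0.4522, 0.7181, 0.5290).
Converting back: φ = atan2(z, √(x²+y²)) = 31.94°, λ = atan2(y, x) = 57.80°.

31.94°, 57.80°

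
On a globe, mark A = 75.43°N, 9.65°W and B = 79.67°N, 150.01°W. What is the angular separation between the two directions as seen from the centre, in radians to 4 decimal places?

0.4093 rad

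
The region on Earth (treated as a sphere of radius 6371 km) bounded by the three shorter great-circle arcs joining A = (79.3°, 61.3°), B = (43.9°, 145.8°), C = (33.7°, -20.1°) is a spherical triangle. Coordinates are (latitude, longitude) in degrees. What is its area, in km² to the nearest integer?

1425935 km²

Side lengths (central angles): a = 1.7688, b = 0.9664, c = 0.8035 rad; semiperimeter s = 1.7693.
By l'Huilier's theorem, tan(E/4) = √[tan(s/2) tan((s−a)/2) tan((s−b)/2) tan((s−c)/2)], giving spherical excess E = 0.0351 rad.
Area = E·R² = 0.0351 × (6371)² ≈ 1425935 km².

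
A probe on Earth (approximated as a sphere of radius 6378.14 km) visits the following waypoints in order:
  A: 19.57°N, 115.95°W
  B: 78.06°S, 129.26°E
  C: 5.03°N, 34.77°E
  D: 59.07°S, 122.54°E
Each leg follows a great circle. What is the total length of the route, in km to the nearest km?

33751 km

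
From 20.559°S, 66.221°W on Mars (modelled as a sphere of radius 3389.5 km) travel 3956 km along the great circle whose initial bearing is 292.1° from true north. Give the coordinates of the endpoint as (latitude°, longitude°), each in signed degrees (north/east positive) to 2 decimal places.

Angular distance δ = d/R = 3956/3389.5 = 1.16713 rad; initial bearing θ = 5.0981 rad.
sin φ₂ = sin φ₁ cos δ + cos φ₁ sin δ cos θ = (-0.3512)(0.3928) + (0.9363)(0.9196)(0.3762) = 0.1860, so φ₂ = 10.72°.
Δλ = atan2(sin θ sin δ cos φ₁, cos δ − sin φ₁ sin φ₂) = atan2(-0.7978, 0.4581) = -60.135°.
λ₂ = -66.221° − 60.135° = -126.36°.

10.72°, -126.36°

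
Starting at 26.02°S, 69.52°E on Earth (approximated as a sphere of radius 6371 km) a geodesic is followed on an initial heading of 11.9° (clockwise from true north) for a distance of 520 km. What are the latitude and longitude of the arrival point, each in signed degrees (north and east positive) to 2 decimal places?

Angular distance δ = d/R = 520/6371 = 0.08162 rad; initial bearing θ = 0.2077 rad.
sin φ₂ = sin φ₁ cos δ + cos φ₁ sin δ cos θ = (-0.4387)(0.9967) + (0.8986)(0.0815)(0.9785) = -0.3655, so φ₂ = -21.44°.
Δλ = atan2(sin θ sin δ cos φ₁, cos δ − sin φ₁ sin φ₂) = atan2(0.0151, 0.8363) = 1.035°.
λ₂ = 69.520° + 1.035° = 70.55°.

-21.44°, 70.55°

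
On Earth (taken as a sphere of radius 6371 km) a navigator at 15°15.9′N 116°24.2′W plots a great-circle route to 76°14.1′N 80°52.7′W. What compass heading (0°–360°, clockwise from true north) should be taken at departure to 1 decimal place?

With φ₁ = 0.2664, φ₂ = 1.3306, Δλ = 0.6200 rad, the forward-azimuth formula gives
θ = atan2( sin Δλ cos φ₂ , cos φ₁ sin φ₂ − sin φ₁ cos φ₂ cos Δλ ) = atan2(0.1383, 0.8860) = 8.87°.
So the initial bearing is 8.9°.

8.9°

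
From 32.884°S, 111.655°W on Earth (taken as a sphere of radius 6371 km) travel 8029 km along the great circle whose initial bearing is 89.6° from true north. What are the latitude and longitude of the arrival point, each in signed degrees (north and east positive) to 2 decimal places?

-9.23°, -36.94°

Angular distance δ = d/R = 8029/6371 = 1.26024 rad; initial bearing θ = 1.5638 rad.
sin φ₂ = sin φ₁ cos δ + cos φ₁ sin δ cos θ = (-0.5429)(0.3056) + (0.8398)(0.9522)(0.0070) = -0.1603, so φ₂ = -9.23°.
Δλ = atan2(sin θ sin δ cos φ₁, cos δ − sin φ₁ sin φ₂) = atan2(0.7996, 0.2185) = 74.714°.
λ₂ = -111.655° + 74.714° = -36.94°.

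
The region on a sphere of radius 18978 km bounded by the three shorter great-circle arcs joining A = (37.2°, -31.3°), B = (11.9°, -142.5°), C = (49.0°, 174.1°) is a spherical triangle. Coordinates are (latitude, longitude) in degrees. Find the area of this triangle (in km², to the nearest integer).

Side lengths (central angles): a = 0.8994, b = 1.5866, c = 1.7286 rad; semiperimeter s = 2.1073.
By l'Huilier's theorem, tan(E/4) = √[tan(s/2) tan((s−a)/2) tan((s−b)/2) tan((s−c)/2)], giving spherical excess E = 0.9756 rad.
Area = E·R² = 0.9756 × (18978)² ≈ 351387617 km².

351387617 km²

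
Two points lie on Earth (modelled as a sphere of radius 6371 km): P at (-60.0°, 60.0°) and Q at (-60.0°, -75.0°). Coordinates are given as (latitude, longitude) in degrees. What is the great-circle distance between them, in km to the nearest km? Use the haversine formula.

6118 km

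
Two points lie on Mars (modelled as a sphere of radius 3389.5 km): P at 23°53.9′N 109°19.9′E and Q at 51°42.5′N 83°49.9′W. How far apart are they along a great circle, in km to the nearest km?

With latitudes φ₁ = 23.898°, φ₂ = 51.708° and longitude difference Δλ = 166.837°:
Haversine: a = sin²(Δφ/2) + cos φ₁ cos φ₂ sin²(Δλ/2) = 0.0578 + (0.9143)(0.6197)(0.9869) = 0.61685.
Central angle c = 2·arcsin(√a) = 1.80667 rad.
Distance = R·c = 3389.5 × 1.8067 ≈ 6124 km.

6124 km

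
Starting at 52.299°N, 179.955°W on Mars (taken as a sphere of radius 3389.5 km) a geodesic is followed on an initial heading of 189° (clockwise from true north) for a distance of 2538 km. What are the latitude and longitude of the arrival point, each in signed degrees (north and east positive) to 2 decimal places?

Angular distance δ = d/R = 2538/3389.5 = 0.74878 rad; initial bearing θ = 3.2987 rad.
sin φ₂ = sin φ₁ cos δ + cos φ₁ sin δ cos θ = (0.7912)(0.7325) + (0.6115)(0.6807)(-0.9877) = 0.1684, so φ₂ = 9.69°.
Δλ = atan2(sin θ sin δ cos φ₁, cos δ − sin φ₁ sin φ₂) = atan2(-0.0651, 0.5993) = -6.202°.
λ₂ = -179.955° − 6.202° = -186.16° → 173.84° after wrapping to (−180°, 180°].

9.69°, 173.84°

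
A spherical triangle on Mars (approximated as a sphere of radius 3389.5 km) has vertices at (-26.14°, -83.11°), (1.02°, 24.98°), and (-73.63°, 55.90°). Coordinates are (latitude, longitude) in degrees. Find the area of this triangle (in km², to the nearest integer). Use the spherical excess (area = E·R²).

Side lengths (central angles): a = 1.3442, b = 1.3369, c = 1.8614 rad; semiperimeter s = 2.2713.
By l'Huilier's theorem, tan(E/4) = √[tan(s/2) tan((s−a)/2) tan((s−b)/2) tan((s−c)/2)], giving spherical excess E = 1.2957 rad.
Area = E·R² = 1.2957 × (3389.5)² ≈ 14886071 km².

14886071 km²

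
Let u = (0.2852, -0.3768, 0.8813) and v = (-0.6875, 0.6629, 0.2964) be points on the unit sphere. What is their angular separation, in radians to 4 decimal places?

1.7565 rad

u·v = -0.1846; |u| = 1.0000, |v| = 1.0000.
cos θ = (u·v)/(|u||v|) = -0.1846, so θ = 1.7565 rad.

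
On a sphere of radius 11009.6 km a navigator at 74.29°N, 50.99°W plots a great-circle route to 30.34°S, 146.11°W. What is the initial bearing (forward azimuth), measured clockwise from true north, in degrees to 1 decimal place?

Δλ = -95.120° = -1.6602 rad.
y = sin Δλ · cos φ₂ = (-0.9960)(0.8630) = -0.8596
x = cos φ₁ sin φ₂ − sin φ₁ cos φ₂ cos Δλ = (0.2708)(-0.5051) − (0.9626)(0.8630)(-0.0892) = -0.0626
θ = atan2(y, x) = -94.17°; adding 360° gives 265.8°.

265.8°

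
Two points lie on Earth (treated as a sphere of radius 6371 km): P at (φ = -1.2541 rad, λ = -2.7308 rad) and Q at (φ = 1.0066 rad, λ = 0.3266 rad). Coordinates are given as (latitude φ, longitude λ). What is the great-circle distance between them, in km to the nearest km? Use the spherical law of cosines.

18423 km

With latitudes φ₁ = -71.855°, φ₂ = 57.674° and longitude difference Δλ = 175.176°:
cos c = sin φ₁ sin φ₂ + cos φ₁ cos φ₂ cos Δλ = (-0.9503)(0.8450) + (0.3114)(0.5347)(-0.9965) = -0.96894,
so c = arccos(-0.96894) = 2.89170 rad.
Distance = R·c = 6371 × 2.8917 ≈ 18423 km.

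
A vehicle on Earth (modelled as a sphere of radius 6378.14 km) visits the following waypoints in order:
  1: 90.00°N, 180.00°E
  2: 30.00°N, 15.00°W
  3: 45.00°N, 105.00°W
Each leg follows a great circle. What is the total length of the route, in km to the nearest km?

Leg 1→2: central angle 1.0472 rad, distance 6679.2 km.
Leg 2→3: central angle 1.2094 rad, distance 7713.9 km.
Total: 6679.2 + 7713.9 ≈ 14393 km.

14393 km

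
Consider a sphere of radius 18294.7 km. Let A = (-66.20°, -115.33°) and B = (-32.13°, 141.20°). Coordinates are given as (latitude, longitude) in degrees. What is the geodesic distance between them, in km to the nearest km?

21068 km

With latitudes φ₁ = -66.200°, φ₂ = -32.130° and longitude difference Δλ = -103.470°:
cos c = sin φ₁ sin φ₂ + cos φ₁ cos φ₂ cos Δλ = (-0.9150)(-0.5318) + (0.4035)(0.8468)(-0.2329) = 0.40701,
so c = arccos(0.40701) = 1.15162 rad.
Distance = R·c = 18294.7 × 1.1516 ≈ 21068 km.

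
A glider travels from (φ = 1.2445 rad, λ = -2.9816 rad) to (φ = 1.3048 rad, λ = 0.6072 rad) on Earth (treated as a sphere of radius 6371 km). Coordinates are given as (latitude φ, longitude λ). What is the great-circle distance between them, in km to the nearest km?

3678 km

Let φ₁ = 1.2445 rad, φ₂ = 1.3048 rad, and Δλ = -2.6944 rad.
Haversine: a = sin²(Δφ/2) + cos φ₁ cos φ₂ sin²(Δλ/2) = 0.0009 + (0.3205)(0.2629)(0.9508) = 0.08103.
Central angle c = 2·arcsin(√a) = 0.57728 rad.
Distance = R·c = 6371 × 0.5773 ≈ 3678 km.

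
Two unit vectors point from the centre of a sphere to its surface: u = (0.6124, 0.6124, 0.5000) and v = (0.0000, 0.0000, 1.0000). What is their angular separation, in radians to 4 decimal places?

1.0472 rad

u·v = 0.5000; |u| = 1.0000, |v| = 1.0000.
cos θ = (u·v)/(|u||v|) = 0.5000, so θ = 1.0472 rad.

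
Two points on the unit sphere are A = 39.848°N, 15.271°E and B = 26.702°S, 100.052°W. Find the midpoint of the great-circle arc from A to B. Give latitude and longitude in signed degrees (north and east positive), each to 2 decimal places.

Central angle δ = 2.1911 rad. Interpolating on the sphere with fraction f = 0.5:
P = [sin((1−f)δ)·A + sin(fδ)·B] / sin δ = 1.0928·A + 1.0928·B in Cartesian coordinates,
giving P = (0.6389, -0.7403, 0.2092), i.e. latitude 12.07°, longitude -49.20°.

12.07°, -49.20°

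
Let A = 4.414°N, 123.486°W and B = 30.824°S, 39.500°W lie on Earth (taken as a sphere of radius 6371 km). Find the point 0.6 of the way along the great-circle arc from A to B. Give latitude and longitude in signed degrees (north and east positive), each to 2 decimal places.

-21.21°, -76.98°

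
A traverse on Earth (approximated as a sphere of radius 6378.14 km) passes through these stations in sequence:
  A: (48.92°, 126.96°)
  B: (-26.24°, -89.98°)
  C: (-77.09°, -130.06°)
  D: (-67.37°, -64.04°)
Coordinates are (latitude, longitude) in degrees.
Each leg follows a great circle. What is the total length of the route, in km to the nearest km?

24338 km

Leg A→B: central angle 2.5054 rad, distance 15979.8 km.
Leg B→C: central angle 0.9468 rad, distance 6038.8 km.
Leg C→D: central angle 0.3636 rad, distance 2319.2 km.
Total: 15979.8 + 6038.8 + 2319.2 ≈ 24338 km.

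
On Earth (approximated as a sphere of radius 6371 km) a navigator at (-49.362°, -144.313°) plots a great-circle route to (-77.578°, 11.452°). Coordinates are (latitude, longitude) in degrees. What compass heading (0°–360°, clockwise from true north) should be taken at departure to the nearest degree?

With φ₁ = -0.8615, φ₂ = -1.3540, Δλ = 2.7186 rad, the forward-azimuth formula gives
θ = atan2( sin Δλ cos φ₂ , cos φ₁ sin φ₂ − sin φ₁ cos φ₂ cos Δλ ) = atan2(0.0883, -0.7849) = 173.58°.
So the initial bearing is 174°.

174°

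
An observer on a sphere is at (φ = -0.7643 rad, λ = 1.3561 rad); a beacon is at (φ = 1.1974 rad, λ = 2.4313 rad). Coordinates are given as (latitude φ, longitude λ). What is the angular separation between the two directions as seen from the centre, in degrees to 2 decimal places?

121.27°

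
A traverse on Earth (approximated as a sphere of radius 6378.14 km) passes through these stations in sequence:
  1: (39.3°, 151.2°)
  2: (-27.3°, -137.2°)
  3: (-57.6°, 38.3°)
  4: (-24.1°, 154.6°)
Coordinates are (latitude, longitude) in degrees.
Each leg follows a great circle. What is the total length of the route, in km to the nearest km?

Leg 1→2: central angle 1.6443 rad, distance 10487.6 km.
Leg 2→3: central angle 1.6583 rad, distance 10577.1 km.
Leg 3→4: central angle 1.4424 rad, distance 9199.8 km.
Total: 10487.6 + 10577.1 + 9199.8 ≈ 30265 km.

30265 km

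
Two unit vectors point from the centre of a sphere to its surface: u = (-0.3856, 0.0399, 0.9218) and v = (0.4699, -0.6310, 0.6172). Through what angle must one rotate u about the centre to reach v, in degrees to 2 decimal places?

u·v = 0.3626; |u| = 1.0000, |v| = 1.0000.
cos θ = (u·v)/(|u||v|) = 0.3626, so θ = 68.74°.

68.74°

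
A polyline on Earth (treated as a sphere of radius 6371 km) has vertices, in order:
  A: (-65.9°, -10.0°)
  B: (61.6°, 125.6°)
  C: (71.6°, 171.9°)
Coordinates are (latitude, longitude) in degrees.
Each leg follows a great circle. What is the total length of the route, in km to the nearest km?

20077 km

Leg A→B: central angle 2.7985 rad, distance 17829.5 km.
Leg B→C: central angle 0.3528 rad, distance 2247.9 km.
Total: 17829.5 + 2247.9 ≈ 20077 km.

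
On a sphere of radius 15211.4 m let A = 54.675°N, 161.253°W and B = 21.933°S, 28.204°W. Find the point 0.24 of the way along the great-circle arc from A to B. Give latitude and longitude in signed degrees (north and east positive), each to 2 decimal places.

54.82°, -104.75°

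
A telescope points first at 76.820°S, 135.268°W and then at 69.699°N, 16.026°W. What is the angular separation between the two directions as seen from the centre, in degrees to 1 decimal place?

162.1°

In radians: φ₁ = -1.3408, φ₂ = 1.2165, Δλ = 119.242° = 2.0812 rad.
Haversine: a = sin²(Δφ/2) + cos φ₁ cos φ₂ sin²(Δλ/2) = 0.9170 + (0.2280)(0.3470)(0.7442) = 0.97591.
Central angle c = 2·arcsin(√a) = 2.82992 rad.
So the angular separation is 162.1°.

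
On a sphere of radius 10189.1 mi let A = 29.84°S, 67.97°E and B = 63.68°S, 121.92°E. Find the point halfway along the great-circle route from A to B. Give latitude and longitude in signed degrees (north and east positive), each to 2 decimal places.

-49.66°, 85.60°

The central angle between A and B is δ = 0.8334 rad.
With f = 0.5, the slerp weights are sin((1−f)δ)/sin δ = 0.5468 and sin(fδ)/sin δ = 0.5468.
Weighted sum of the unit vectors: (0.5468)·(0.3254,0.8041,-0.4976) + (0.5468)·(-0.2344,0.3763,-0.8963) = (0.0497, 0.6454, -0.7622).
Converting back: φ = atan2(z, √(x²+y²)) = -49.66°, λ = atan2(y, x) = 85.60°.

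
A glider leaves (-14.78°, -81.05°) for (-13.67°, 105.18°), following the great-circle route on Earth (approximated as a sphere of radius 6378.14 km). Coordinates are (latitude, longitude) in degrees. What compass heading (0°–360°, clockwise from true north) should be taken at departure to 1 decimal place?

Δλ = -173.770° = -3.0329 rad.
y = sin Δλ · cos φ₂ = (-0.1085)(0.9717) = -0.1054
x = cos φ₁ sin φ₂ − sin φ₁ cos φ₂ cos Δλ = (0.9669)(-0.2363) − (-0.2551)(0.9717)(-0.9941) = -0.4749
θ = atan2(y, x) = -167.48°; adding 360° gives 192.5°.

192.5°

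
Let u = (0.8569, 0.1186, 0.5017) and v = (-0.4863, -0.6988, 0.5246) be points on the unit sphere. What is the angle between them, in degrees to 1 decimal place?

103.7°

u·v = -0.2364; |u| = 1.0000, |v| = 1.0000.
cos θ = (u·v)/(|u||v|) = -0.2364, so θ = 103.7°.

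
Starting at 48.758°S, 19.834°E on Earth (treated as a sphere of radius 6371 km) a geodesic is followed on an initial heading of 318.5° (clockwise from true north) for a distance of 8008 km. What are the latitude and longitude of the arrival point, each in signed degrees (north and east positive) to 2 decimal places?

13.74°, -20.62°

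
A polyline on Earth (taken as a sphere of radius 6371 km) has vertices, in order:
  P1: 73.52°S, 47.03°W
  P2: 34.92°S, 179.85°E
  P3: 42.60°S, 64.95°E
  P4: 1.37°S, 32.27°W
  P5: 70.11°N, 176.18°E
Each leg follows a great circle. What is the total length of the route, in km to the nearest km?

Leg P1→P2: central angle 1.1702 rad, distance 7455.6 km.
Leg P2→P3: central angle 1.4371 rad, distance 9155.5 km.
Leg P3→P4: central angle 1.6472 rad, distance 10494.1 km.
Leg P4→P5: central angle 1.8981 rad, distance 12093.0 km.
Total: 7455.6 + 9155.5 + 10494.1 + 12093.0 ≈ 39198 km.

39198 km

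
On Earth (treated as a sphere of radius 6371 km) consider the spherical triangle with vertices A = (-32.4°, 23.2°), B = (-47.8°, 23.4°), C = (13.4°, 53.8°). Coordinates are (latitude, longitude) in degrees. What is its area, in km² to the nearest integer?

3671695 km²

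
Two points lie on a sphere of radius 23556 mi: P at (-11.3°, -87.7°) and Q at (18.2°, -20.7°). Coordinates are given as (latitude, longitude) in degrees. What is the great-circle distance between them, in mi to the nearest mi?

With latitudes φ₁ = -11.300°, φ₂ = 18.200° and longitude difference Δλ = 67.000°:
cos c = sin φ₁ sin φ₂ + cos φ₁ cos φ₂ cos Δλ = (-0.1959)(0.3123) + (0.9806)(0.9500)(0.3907) = 0.30279,
so c = arccos(0.30279) = 1.26318 rad.
Distance = R·c = 23556 × 1.2632 ≈ 29755 mi.

29755 mi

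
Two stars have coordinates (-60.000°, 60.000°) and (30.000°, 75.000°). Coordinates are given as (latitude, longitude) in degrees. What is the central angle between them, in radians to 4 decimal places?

1.5856 rad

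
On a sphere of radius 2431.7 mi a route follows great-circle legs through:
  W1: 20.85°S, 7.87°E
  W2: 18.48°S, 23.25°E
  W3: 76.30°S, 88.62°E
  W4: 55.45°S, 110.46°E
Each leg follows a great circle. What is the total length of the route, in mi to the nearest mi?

4386 mi

Leg W1→W2: central angle 0.2560 rad, distance 622.6 mi.
Leg W2→W3: central angle 1.1576 rad, distance 2814.9 mi.
Leg W3→W4: central angle 0.3901 rad, distance 948.6 mi.
Total: 622.6 + 2814.9 + 948.6 ≈ 4386 mi.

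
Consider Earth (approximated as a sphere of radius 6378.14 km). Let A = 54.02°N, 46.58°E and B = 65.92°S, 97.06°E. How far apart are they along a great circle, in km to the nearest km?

14014 km

In radians: φ₁ = 0.9428, φ₂ = -1.1505, Δλ = 50.480° = 0.8810 rad.
Haversine: a = sin²(Δφ/2) + cos φ₁ cos φ₂ sin²(Δλ/2) = 0.7495 + (0.5875)(0.4080)(0.1818) = 0.79313.
Central angle c = 2·arcsin(√a) = 2.19723 rad.
Distance = R·c = 6378.14 × 2.1972 ≈ 14014 km.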